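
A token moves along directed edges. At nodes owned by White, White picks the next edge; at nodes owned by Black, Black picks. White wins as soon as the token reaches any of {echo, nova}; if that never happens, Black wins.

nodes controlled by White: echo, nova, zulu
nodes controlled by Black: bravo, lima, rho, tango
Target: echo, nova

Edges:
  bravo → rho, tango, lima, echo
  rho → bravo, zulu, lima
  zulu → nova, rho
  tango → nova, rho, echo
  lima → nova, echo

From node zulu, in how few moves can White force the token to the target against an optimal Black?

1

A0 = {echo, nova}
A1: add {lima, zulu} — zulu (White) has zulu→nova; lima (Black): all of {nova, echo} already in.
A2 = A1; e.g. bravo (Black) can still go to rho. Fixed point.
zulu enters the attractor at level 1, so White can force the target in 1 move from there.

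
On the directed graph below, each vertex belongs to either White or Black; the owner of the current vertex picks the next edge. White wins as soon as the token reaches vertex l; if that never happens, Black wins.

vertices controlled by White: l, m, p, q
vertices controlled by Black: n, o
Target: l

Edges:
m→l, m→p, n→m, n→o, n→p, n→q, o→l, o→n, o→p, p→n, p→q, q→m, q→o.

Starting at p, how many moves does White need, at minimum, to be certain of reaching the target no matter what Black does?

3

A0 = {l}
A1: add {m} — m (White) has m→l.
A2: add {q} — q (White) has q→m.
A3: add {p} — p (White) has p→q.
A4 = A3; e.g. n (Black) can still go to o. Fixed point.
p enters the attractor at level 3, so White can force the target in 3 moves from there.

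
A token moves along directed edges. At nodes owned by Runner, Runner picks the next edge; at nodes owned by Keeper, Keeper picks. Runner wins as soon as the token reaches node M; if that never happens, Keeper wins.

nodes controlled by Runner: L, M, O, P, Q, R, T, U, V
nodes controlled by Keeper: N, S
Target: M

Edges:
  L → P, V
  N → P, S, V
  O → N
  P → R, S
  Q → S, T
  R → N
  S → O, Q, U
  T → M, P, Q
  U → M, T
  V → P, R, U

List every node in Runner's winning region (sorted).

A0 = {M}
A1: add {T, U} — T (Runner) has T→M; U (Runner) has U→M.
A2: add {Q, V} — Q (Runner) has Q→T; V (Runner) has V→U.
A3: add {L} — L (Runner) has L→V.
A4 = A3; e.g. N (Keeper) can still go to P. Fixed point.
Runner's winning region = {L, M, Q, T, U, V}.

L, M, Q, T, U, V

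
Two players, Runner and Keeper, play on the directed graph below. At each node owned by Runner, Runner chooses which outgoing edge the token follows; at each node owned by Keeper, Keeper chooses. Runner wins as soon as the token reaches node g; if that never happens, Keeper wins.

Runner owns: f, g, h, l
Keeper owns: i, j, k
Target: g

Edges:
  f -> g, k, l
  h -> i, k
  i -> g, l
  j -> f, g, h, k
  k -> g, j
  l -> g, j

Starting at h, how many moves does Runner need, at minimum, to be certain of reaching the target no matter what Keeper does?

A0 = {g}
A1: add {f, l} — f (Runner) has f→g; l (Runner) has l→g.
A2: add {i} — i (Keeper): all of {g, l} already in.
A3: add {h} — h (Runner) has h→i.
A4 = A3; e.g. j (Keeper) can still go to k. Fixed point.
h enters the attractor at level 3, so Runner can force the target in 3 moves from there.

3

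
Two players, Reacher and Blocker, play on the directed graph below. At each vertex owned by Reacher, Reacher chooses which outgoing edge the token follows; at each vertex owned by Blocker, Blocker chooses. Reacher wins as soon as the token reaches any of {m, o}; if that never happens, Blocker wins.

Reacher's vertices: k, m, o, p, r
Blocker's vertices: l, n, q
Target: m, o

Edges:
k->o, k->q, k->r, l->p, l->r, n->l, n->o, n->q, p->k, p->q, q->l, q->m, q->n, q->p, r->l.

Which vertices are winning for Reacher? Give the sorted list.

k, m, o, p

A0 = {m, o}
A1: add {k} — k (Reacher) has k→o.
A2: add {p} — p (Reacher) has p→k.
A3 = A2; e.g. l (Blocker) can still go to r. Fixed point.
Reacher's winning region = {k, m, o, p}.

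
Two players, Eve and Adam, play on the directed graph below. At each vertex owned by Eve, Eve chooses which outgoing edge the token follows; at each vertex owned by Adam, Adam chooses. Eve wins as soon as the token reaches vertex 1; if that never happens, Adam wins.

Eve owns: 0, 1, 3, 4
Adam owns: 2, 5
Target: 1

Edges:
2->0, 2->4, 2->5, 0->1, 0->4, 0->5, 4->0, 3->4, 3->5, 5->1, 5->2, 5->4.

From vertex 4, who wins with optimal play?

A0 = {1}
A1: add {0} — 0 (Eve) has 0→1.
A2: add {4} — 4 (Eve) has 4→0.
4 ∈ A2, so Eve can force the target.

Eve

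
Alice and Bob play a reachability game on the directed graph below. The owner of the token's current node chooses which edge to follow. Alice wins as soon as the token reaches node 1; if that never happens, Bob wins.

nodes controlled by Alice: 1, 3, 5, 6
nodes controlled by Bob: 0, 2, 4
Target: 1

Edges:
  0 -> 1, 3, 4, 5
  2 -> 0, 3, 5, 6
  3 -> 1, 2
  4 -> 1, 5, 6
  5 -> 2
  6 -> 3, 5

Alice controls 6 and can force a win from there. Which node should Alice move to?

A0 = {1}
A1: add {3} — 3 (Alice) has 3→1.
A2: add {6} — 6 (Alice) has 6→3.
A3 = A2; e.g. 0 (Bob) can still go to 4. Fixed point.
From 6, successor 3 is in the attractor (rank 1); the other successor 5 is not.

3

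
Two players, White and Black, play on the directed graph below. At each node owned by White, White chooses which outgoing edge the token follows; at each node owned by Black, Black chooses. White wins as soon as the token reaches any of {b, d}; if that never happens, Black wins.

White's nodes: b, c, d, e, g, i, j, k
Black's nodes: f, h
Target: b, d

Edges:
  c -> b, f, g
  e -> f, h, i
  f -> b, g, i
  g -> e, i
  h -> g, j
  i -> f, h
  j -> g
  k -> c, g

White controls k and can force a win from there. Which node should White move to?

A0 = {b, d}
A1: add {c} — c (White) has c→b.
A2: add {k} — k (White) has k→c.
A3 = A2; e.g. e (White) has no edge into A2. Fixed point.
From k, successor c is in the attractor (rank 1); the other successor g is not.

c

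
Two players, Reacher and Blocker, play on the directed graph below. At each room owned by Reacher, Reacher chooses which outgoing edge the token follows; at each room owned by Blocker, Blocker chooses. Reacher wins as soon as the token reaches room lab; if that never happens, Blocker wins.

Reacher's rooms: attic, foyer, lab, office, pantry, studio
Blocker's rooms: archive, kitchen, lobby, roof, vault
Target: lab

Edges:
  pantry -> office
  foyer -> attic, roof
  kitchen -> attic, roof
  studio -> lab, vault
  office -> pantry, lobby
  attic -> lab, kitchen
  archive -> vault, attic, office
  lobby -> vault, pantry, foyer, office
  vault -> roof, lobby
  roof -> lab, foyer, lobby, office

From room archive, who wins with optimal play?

Blocker

A0 = {lab}
A1: add {attic, studio} — studio (Reacher) has studio→lab; attic (Reacher) has attic→lab.
A2: add {foyer} — foyer (Reacher) has foyer→attic.
A3 = A2; e.g. vault (Blocker) can still go to roof. Fixed point.
archive never enters the attractor, so Blocker can avoid the target forever.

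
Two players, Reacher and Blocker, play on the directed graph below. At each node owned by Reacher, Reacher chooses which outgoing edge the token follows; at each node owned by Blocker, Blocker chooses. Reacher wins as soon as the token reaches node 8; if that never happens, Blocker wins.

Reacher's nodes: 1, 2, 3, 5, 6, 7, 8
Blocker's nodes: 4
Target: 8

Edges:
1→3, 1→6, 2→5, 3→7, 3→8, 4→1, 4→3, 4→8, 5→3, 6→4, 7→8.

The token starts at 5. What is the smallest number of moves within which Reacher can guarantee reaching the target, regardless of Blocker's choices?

A0 = {8}
A1: add {3, 7} — 3 (Reacher) has 3→8; 7 (Reacher) has 7→8.
A2: add {1, 5} — 1 (Reacher) has 1→3; 5 (Reacher) has 5→3.
5 enters the attractor at level 2, so Reacher can force the target in 2 moves from there.

2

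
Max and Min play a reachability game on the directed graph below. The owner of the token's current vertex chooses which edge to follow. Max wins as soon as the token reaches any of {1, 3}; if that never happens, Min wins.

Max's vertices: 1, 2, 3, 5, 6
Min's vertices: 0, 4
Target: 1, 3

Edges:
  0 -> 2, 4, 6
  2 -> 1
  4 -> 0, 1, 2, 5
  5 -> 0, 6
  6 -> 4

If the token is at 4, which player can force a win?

Min

A0 = {1, 3}
A1: add {2} — 2 (Max) has 2→1.
A2 = A1; e.g. 0 (Min) can still go to 4. Fixed point.
4 never enters the attractor, so Min can avoid the target forever.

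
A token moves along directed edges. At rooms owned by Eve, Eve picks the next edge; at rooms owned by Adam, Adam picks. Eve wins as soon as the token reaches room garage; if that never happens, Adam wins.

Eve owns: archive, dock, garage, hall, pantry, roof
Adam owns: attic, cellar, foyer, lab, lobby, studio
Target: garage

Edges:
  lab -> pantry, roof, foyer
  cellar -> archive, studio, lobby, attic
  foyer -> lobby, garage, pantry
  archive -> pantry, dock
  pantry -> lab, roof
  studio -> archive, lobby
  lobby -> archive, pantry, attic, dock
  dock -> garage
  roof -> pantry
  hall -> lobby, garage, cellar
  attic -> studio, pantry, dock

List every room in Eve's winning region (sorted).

archive, dock, garage, hall

A0 = {garage}
A1: add {dock, hall} — hall (Eve) has hall→garage; dock (Eve) has dock→garage.
A2: add {archive} — archive (Eve) has archive→dock.
A3 = A2; e.g. studio (Adam) can still go to lobby. Fixed point.
Eve's winning region = {archive, dock, garage, hall}.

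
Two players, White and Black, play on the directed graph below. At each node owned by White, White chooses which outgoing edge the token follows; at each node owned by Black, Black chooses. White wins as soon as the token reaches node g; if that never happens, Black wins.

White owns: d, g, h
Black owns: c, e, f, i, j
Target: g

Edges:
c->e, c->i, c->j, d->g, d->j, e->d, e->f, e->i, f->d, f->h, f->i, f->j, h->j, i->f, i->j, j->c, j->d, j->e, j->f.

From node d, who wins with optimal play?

A0 = {g}
A1: add {d} — d (White) has d→g.
A2 = A1; e.g. c (Black) can still go to e. Fixed point.
d ∈ A1, so White can force the target.

White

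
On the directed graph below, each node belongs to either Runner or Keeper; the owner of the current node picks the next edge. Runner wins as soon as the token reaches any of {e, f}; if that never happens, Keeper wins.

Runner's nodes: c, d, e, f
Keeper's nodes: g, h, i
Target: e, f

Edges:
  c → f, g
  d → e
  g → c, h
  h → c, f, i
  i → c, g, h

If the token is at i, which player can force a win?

A0 = {e, f}
A1: add {c, d} — c (Runner) has c→f; d (Runner) has d→e.
A2 = A1; e.g. g (Keeper) can still go to h. Fixed point.
i never enters the attractor, so Keeper can avoid the target forever.

Keeper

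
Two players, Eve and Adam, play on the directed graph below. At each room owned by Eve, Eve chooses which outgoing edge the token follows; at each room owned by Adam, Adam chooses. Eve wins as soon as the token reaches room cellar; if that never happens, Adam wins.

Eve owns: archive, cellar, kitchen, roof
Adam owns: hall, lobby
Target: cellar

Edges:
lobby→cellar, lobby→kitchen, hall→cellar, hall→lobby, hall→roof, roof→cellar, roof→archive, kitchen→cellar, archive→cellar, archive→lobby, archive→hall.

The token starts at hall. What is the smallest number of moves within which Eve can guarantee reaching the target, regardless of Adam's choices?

3

A0 = {cellar}
A1: add {archive, kitchen, roof} — roof (Eve) has roof→cellar; kitchen (Eve) has kitchen→cellar; archive (Eve) has archive→cellar.
A2: add {lobby} — lobby (Adam): all of {cellar, kitchen} already in.
A3: add {hall} — hall (Adam): all of {cellar, lobby, roof} already in.
A3 = all vertices. Fixed point.
hall enters the attractor at level 3, so Eve can force the target in 3 moves from there.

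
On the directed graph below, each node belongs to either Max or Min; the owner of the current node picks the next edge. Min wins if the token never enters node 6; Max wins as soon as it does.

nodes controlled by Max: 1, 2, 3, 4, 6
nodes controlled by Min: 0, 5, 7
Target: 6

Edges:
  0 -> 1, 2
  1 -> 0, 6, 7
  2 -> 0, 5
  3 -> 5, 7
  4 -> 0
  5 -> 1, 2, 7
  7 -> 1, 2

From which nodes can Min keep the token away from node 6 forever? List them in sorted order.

A0 = {6}
A1: add {1} — 1 (Max) has 1→6.
A2 = A1; e.g. 0 (Min) can still go to 2. Fixed point.
Max's attractor = {1, 6}; Min avoids the target exactly from the complement.

0, 2, 3, 4, 5, 7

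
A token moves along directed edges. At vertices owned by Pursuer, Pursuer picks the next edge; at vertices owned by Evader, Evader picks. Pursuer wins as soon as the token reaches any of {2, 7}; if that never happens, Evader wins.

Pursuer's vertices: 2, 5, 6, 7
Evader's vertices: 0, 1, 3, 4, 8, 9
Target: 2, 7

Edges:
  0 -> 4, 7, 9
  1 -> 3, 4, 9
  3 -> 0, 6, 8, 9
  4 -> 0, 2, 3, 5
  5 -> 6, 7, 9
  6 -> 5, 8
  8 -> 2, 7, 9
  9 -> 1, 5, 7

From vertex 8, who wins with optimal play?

A0 = {2, 7}
A1: add {5} — 5 (Pursuer) has 5→7.
A2: add {6} — 6 (Pursuer) has 6→5.
A3 = A2; e.g. 0 (Evader) can still go to 4. Fixed point.
8 never enters the attractor, so Evader can avoid the target forever.

Evader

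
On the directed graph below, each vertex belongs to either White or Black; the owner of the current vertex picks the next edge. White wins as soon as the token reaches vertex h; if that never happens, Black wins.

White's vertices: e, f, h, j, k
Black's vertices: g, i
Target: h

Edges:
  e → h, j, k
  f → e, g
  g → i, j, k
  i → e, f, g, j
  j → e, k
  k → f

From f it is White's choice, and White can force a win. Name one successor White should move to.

e

A0 = {h}
A1: add {e} — e (White) has e→h.
A2: add {f, j} — f (White) has f→e; j (White) has j→e.
A3: add {k} — k (White) has k→f.
A4 = A3; e.g. g (Black) can still go to i. Fixed point.
From f, successor e is in the attractor (rank 1); the other successor g is not.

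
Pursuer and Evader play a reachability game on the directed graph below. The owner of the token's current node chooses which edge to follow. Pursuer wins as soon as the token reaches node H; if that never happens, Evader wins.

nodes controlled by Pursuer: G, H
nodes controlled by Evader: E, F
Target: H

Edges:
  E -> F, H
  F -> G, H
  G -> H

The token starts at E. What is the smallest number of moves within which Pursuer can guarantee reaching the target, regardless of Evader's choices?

A0 = {H}
A1: add {G} — G (Pursuer) has G→H.
A2: add {F} — F (Evader): all of {G, H} already in.
A3: add {E} — E (Evader): all of {F, H} already in.
A3 = all vertices. Fixed point.
E enters the attractor at level 3, so Pursuer can force the target in 3 moves from there.

3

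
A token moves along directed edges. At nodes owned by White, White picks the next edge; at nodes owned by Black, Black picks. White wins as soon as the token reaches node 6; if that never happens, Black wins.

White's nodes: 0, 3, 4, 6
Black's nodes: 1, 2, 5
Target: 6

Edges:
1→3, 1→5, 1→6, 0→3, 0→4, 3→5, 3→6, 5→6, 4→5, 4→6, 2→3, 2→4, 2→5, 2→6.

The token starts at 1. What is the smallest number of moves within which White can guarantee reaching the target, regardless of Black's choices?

2

A0 = {6}
A1: add {3, 4, 5} — 3 (White) has 3→6; 4 (White) has 4→6; 5 (Black): all of {6} already in.
A2: add {0, 1, 2} — 0 (White) has 0→3; 1 (Black): all of {3, 5, 6} already in; 2 (Black): all of {3, 4, 5, 6} already in.
A2 = all vertices. Fixed point.
1 enters the attractor at level 2, so White can force the target in 2 moves from there.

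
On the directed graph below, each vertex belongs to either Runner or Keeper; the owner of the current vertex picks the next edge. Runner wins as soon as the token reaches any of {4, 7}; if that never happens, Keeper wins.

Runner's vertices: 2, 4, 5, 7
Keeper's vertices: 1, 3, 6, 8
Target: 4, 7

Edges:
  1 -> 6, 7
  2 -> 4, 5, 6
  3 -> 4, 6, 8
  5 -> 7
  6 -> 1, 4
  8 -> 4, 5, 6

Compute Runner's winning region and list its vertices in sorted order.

2, 4, 5, 7

A0 = {4, 7}
A1: add {2, 5} — 2 (Runner) has 2→4; 5 (Runner) has 5→7.
A2 = A1; e.g. 1 (Keeper) can still go to 6. Fixed point.
Runner's winning region = {2, 4, 5, 7}.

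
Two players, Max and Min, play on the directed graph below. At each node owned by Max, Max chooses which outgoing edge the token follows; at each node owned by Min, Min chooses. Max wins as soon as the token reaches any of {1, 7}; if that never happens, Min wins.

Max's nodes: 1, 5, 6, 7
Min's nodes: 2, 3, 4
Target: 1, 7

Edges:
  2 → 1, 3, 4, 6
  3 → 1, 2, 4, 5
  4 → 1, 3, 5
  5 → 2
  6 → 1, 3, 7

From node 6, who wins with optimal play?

A0 = {1, 7}
A1: add {6} — 6 (Max) has 6→1.
A2 = A1; e.g. 2 (Min) can still go to 3. Fixed point.
6 ∈ A1, so Max can force the target.

Max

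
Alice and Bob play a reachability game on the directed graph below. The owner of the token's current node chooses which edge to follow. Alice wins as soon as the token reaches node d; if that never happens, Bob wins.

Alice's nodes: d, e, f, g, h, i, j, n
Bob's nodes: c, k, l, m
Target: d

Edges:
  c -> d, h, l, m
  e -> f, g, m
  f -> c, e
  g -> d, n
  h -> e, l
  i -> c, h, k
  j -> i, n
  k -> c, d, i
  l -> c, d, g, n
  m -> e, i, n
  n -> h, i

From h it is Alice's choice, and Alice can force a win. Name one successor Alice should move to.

A0 = {d}
A1: add {g} — g (Alice) has g→d.
A2: add {e} — e (Alice) has e→g.
A3: add {f, h} — f (Alice) has f→e; h (Alice) has h→e.
A4: add {i, n} — i (Alice) has i→h; n (Alice) has n→h.
A5: add {j, m} — j (Alice) has j→i; m (Bob): all of {e, i, n} already in.
A6 = A5; e.g. c (Bob) can still go to l. Fixed point.
From h, successor e is in the attractor (rank 2); the other successor l is not.

e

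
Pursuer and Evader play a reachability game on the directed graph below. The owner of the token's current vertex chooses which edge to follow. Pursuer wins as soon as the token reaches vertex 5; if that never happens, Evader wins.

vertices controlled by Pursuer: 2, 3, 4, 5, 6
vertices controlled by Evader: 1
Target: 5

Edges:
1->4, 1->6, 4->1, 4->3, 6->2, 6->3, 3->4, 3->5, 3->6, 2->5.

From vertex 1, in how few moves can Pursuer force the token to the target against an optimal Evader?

A0 = {5}
A1: add {2, 3} — 2 (Pursuer) has 2→5; 3 (Pursuer) has 3→5.
A2: add {4, 6} — 4 (Pursuer) has 4→3; 6 (Pursuer) has 6→2.
A3: add {1} — 1 (Evader): all of {4, 6} already in.
A3 = all vertices. Fixed point.
1 enters the attractor at level 3, so Pursuer can force the target in 3 moves from there.

3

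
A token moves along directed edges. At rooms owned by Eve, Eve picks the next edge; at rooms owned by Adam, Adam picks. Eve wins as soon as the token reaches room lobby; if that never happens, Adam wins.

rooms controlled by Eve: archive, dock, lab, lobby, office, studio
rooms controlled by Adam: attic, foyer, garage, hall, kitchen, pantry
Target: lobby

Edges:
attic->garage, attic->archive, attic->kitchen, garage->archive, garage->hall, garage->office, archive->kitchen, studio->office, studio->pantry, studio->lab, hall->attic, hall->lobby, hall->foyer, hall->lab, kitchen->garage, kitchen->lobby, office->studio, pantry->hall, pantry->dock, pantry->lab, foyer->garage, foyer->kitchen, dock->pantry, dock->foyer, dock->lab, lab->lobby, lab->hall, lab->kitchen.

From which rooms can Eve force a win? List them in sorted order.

A0 = {lobby}
A1: add {lab} — lab (Eve) has lab→lobby.
A2: add {dock, studio} — studio (Eve) has studio→lab; dock (Eve) has dock→lab.
A3: add {office} — office (Eve) has office→studio.
A4 = A3; e.g. attic (Adam) can still go to garage. Fixed point.
Eve's winning region = {dock, lab, lobby, office, studio}.

dock, lab, lobby, office, studio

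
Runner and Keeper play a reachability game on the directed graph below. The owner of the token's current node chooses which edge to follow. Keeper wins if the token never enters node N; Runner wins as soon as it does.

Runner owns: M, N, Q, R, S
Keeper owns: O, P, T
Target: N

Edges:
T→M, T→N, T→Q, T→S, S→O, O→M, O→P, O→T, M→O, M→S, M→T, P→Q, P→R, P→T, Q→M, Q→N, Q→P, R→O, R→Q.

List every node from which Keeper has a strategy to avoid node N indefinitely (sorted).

A0 = {N}
A1: add {Q} — Q (Runner) has Q→N.
A2: add {R} — R (Runner) has R→Q.
A3 = A2; e.g. M (Runner) has no edge into A2. Fixed point.
Runner's attractor = {N, Q, R}; Keeper avoids the target exactly from the complement.

M, O, P, S, T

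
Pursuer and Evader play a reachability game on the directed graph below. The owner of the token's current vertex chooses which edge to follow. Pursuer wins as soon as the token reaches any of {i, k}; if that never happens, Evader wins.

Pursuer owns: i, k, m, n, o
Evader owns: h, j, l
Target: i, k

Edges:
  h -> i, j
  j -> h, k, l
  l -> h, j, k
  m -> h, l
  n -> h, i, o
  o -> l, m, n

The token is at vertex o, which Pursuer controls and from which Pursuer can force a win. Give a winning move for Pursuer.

A0 = {i, k}
A1: add {n} — n (Pursuer) has n→i.
A2: add {o} — o (Pursuer) has o→n.
A3 = A2; e.g. h (Evader) can still go to j. Fixed point.
From o, successor n is in the attractor (rank 1); the other successors l, m are not.

n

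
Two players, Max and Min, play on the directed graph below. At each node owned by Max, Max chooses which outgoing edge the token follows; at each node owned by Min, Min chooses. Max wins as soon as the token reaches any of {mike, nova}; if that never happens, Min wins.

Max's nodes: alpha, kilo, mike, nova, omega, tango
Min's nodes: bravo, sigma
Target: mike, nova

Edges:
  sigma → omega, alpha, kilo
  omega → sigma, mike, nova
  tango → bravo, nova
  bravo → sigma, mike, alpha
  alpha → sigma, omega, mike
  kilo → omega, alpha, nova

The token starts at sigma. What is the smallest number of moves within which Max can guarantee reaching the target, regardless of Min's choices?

A0 = {mike, nova}
A1: add {alpha, kilo, omega, tango} — omega (Max) has omega→mike; tango (Max) has tango→nova; alpha (Max) has alpha→mike; kilo (Max) has kilo→nova.
A2: add {sigma} — sigma (Min): all of {omega, alpha, kilo} already in.
sigma enters the attractor at level 2, so Max can force the target in 2 moves from there.

2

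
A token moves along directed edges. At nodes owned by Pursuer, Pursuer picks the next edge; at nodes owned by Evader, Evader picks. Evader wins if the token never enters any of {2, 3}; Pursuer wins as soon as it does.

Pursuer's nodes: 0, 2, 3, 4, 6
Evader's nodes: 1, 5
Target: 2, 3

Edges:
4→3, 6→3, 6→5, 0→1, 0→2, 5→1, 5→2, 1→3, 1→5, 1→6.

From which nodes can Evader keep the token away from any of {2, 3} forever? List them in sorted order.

A0 = {2, 3}
A1: add {0, 4, 6} — 0 (Pursuer) has 0→2; 4 (Pursuer) has 4→3; 6 (Pursuer) has 6→3.
A2 = A1; e.g. 1 (Evader) can still go to 5. Fixed point.
Pursuer's attractor = {0, 2, 3, 4, 6}; Evader avoids the target exactly from the complement.

1, 5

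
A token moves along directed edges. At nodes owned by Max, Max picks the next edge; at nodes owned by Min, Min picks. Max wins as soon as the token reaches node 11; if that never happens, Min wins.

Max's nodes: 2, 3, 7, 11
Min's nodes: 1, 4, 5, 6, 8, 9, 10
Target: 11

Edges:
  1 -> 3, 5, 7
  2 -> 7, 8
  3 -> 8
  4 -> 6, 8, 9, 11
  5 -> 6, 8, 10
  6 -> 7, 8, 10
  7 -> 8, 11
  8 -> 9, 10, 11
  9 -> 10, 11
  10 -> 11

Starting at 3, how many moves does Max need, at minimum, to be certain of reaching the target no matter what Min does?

A0 = {11}
A1: add {7, 10} — 7 (Max) has 7→11; 10 (Min): all of {11} already in.
A2: add {2, 9} — 2 (Max) has 2→7; 9 (Min): all of {10, 11} already in.
A3: add {8} — 8 (Min): all of {9, 10, 11} already in.
A4: add {3, 6} — 3 (Max) has 3→8; 6 (Min): all of {7, 8, 10} already in.
3 enters the attractor at level 4, so Max can force the target in 4 moves from there.

4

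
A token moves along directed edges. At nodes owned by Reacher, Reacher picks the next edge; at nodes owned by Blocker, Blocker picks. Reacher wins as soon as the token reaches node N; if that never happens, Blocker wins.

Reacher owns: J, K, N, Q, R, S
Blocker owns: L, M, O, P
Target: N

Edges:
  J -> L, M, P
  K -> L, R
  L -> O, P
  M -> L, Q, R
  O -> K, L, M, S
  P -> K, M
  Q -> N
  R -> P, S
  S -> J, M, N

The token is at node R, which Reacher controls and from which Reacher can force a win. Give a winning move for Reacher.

A0 = {N}
A1: add {Q, S} — Q (Reacher) has Q→N; S (Reacher) has S→N.
A2: add {R} — R (Reacher) has R→S.
A3: add {K} — K (Reacher) has K→R.
A4 = A3; e.g. J (Reacher) has no edge into A3. Fixed point.
From R, successor S is in the attractor (rank 1); the other successor P is not.

S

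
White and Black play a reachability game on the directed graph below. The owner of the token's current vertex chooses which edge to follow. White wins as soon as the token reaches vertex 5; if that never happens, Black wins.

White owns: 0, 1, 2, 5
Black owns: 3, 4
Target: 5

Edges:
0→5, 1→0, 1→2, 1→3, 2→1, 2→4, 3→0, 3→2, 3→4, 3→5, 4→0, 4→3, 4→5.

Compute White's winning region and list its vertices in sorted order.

A0 = {5}
A1: add {0} — 0 (White) has 0→5.
A2: add {1} — 1 (White) has 1→0.
A3: add {2} — 2 (White) has 2→1.
A4 = A3; e.g. 3 (Black) can still go to 4. Fixed point.
White's winning region = {0, 1, 2, 5}.

0, 1, 2, 5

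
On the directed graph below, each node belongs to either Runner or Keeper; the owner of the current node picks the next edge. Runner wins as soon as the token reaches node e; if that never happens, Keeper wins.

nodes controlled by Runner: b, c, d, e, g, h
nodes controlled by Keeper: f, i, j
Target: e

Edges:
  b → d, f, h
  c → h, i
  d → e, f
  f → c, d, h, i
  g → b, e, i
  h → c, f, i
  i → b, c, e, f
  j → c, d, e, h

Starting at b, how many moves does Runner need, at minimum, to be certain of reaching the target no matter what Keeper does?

2

A0 = {e}
A1: add {d, g} — d (Runner) has d→e; g (Runner) has g→e.
A2: add {b} — b (Runner) has b→d.
A3 = A2; e.g. c (Runner) has no edge into A2. Fixed point.
b enters the attractor at level 2, so Runner can force the target in 2 moves from there.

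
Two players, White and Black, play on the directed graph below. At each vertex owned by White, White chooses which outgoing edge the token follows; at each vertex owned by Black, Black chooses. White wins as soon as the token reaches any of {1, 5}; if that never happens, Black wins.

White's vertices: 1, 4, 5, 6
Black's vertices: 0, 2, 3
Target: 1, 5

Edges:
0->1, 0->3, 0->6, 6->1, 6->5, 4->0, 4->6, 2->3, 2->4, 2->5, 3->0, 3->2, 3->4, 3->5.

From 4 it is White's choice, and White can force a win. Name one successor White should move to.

A0 = {1, 5}
A1: add {6} — 6 (White) has 6→1.
A2: add {4} — 4 (White) has 4→6.
A3 = A2; e.g. 0 (Black) can still go to 3. Fixed point.
From 4, successor 6 is in the attractor (rank 1); the other successor 0 is not.

6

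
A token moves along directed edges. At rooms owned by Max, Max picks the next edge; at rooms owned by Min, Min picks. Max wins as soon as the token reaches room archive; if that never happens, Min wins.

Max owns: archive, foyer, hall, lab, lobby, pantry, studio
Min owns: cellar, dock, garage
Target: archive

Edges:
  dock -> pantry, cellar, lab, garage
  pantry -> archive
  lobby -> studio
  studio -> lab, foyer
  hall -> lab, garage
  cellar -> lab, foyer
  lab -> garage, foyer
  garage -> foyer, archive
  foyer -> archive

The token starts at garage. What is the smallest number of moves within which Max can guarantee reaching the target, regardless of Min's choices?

2

A0 = {archive}
A1: add {foyer, pantry} — pantry (Max) has pantry→archive; foyer (Max) has foyer→archive.
A2: add {garage, lab, studio} — studio (Max) has studio→foyer; lab (Max) has lab→foyer; garage (Min): all of {foyer, archive} already in.
garage enters the attractor at level 2, so Max can force the target in 2 moves from there.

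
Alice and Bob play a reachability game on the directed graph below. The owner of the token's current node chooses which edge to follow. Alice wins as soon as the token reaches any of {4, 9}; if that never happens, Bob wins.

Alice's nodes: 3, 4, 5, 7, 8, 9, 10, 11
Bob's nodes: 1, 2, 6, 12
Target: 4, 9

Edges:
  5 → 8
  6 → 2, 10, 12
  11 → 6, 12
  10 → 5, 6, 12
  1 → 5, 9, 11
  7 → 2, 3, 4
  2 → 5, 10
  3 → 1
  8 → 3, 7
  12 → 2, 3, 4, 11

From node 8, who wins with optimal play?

Alice

A0 = {4, 9}
A1: add {7} — 7 (Alice) has 7→4.
A2: add {8} — 8 (Alice) has 8→7.
8 ∈ A2, so Alice can force the target.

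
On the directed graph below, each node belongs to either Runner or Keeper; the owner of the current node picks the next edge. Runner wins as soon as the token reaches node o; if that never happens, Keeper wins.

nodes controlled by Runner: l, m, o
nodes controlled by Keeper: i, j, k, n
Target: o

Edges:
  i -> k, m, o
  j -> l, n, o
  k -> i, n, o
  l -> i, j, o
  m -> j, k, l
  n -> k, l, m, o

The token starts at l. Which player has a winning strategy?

A0 = {o}
A1: add {l} — l (Runner) has l→o.
l ∈ A1, so Runner can force the target.

Runner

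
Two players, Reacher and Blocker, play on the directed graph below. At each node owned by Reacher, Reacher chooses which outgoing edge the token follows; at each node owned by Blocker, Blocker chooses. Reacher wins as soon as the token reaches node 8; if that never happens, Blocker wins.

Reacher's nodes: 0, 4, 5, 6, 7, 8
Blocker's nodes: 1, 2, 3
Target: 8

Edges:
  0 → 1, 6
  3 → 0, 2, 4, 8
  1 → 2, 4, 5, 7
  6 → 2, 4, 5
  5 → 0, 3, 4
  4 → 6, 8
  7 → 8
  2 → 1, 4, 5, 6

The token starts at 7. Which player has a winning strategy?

Reacher

A0 = {8}
A1: add {4, 7} — 4 (Reacher) has 4→8; 7 (Reacher) has 7→8.
7 ∈ A1, so Reacher can force the target.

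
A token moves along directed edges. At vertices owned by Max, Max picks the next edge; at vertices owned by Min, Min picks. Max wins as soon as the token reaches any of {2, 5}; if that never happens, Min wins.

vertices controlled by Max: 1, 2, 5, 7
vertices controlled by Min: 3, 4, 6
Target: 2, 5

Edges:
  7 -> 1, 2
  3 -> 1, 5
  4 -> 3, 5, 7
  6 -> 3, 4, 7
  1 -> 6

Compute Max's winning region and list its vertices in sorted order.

2, 5, 7

A0 = {2, 5}
A1: add {7} — 7 (Max) has 7→2.
A2 = A1; e.g. 1 (Max) has no edge into A1. Fixed point.
Max's winning region = {2, 5, 7}.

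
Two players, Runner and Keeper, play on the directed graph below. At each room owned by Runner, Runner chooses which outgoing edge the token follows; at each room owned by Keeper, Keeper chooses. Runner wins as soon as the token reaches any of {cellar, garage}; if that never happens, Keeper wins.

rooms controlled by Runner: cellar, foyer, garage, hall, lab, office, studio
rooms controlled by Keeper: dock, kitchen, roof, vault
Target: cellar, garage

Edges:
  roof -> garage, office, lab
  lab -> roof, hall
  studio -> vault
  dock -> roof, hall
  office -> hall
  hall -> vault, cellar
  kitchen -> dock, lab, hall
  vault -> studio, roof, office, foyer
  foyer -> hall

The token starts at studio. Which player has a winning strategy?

Keeper

A0 = {cellar, garage}
A1: add {hall} — hall (Runner) has hall→cellar.
A2: add {foyer, lab, office} — office (Runner) has office→hall; foyer (Runner) has foyer→hall; lab (Runner) has lab→hall.
A3: add {roof} — roof (Keeper): all of {garage, office, lab} already in.
A4: add {dock} — dock (Keeper): all of {roof, hall} already in.
A5: add {kitchen} — kitchen (Keeper): all of {dock, lab, hall} already in.
A6 = A5; e.g. vault (Keeper) can still go to studio. Fixed point.
studio never enters the attractor, so Keeper can avoid the target forever.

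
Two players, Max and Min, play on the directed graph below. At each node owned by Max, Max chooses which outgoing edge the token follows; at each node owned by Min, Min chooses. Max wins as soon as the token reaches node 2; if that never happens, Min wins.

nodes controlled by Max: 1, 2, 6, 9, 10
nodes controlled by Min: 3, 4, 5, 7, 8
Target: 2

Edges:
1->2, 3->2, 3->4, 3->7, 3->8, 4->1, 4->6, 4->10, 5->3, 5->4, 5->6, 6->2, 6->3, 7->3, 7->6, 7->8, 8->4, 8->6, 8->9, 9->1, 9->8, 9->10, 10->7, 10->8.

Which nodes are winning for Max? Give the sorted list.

A0 = {2}
A1: add {1, 6} — 1 (Max) has 1→2; 6 (Max) has 6→2.
A2: add {9} — 9 (Max) has 9→1.
A3 = A2; e.g. 3 (Min) can still go to 4. Fixed point.
Max's winning region = {1, 2, 6, 9}.

1, 2, 6, 9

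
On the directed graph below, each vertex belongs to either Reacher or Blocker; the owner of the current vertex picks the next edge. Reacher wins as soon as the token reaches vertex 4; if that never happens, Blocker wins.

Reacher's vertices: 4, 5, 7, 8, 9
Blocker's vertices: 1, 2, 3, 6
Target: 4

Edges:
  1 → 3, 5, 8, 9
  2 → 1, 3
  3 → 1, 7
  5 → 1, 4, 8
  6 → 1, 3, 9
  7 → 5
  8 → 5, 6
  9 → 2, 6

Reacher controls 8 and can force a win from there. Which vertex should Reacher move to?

5

A0 = {4}
A1: add {5} — 5 (Reacher) has 5→4.
A2: add {7, 8} — 7 (Reacher) has 7→5; 8 (Reacher) has 8→5.
A3 = A2; e.g. 1 (Blocker) can still go to 3. Fixed point.
From 8, successor 5 is in the attractor (rank 1); the other successor 6 is not.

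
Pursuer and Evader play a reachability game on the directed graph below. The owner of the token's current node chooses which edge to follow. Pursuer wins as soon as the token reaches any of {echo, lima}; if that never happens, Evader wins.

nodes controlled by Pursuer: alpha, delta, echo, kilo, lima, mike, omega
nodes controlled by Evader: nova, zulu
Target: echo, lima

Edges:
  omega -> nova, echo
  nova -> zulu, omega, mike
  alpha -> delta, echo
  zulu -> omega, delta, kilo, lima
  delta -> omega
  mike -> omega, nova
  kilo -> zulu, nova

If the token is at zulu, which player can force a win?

Evader

A0 = {echo, lima}
A1: add {alpha, omega} — alpha (Pursuer) has alpha→echo; omega (Pursuer) has omega→echo.
A2: add {delta, mike} — delta (Pursuer) has delta→omega; mike (Pursuer) has mike→omega.
A3 = A2; e.g. zulu (Evader) can still go to kilo. Fixed point.
zulu never enters the attractor, so Evader can avoid the target forever.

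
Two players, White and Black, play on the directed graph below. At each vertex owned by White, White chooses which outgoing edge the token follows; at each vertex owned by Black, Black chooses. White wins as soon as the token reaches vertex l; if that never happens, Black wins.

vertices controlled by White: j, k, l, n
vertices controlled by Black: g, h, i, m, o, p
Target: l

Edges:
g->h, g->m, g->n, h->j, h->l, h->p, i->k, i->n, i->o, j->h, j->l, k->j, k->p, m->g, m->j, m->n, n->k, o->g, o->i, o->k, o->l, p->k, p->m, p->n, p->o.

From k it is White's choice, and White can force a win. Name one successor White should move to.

A0 = {l}
A1: add {j} — j (White) has j→l.
A2: add {k} — k (White) has k→j.
A3: add {n} — n (White) has n→k.
A4 = A3; e.g. g (Black) can still go to h. Fixed point.
From k, successor j is in the attractor (rank 1); the other successor p is not.

j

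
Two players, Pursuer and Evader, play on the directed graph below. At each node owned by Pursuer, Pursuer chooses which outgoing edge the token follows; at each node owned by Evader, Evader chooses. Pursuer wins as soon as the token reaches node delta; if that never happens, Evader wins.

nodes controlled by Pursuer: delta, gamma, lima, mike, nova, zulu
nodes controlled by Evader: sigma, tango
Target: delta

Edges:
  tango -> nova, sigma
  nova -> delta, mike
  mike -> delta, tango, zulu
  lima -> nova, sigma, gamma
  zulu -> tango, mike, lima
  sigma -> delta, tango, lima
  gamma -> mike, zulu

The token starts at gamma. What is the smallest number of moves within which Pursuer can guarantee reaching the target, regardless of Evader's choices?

A0 = {delta}
A1: add {mike, nova} — nova (Pursuer) has nova→delta; mike (Pursuer) has mike→delta.
A2: add {gamma, lima, zulu} — lima (Pursuer) has lima→nova; zulu (Pursuer) has zulu→mike; gamma (Pursuer) has gamma→mike.
A3 = A2; e.g. tango (Evader) can still go to sigma. Fixed point.
gamma enters the attractor at level 2, so Pursuer can force the target in 2 moves from there.

2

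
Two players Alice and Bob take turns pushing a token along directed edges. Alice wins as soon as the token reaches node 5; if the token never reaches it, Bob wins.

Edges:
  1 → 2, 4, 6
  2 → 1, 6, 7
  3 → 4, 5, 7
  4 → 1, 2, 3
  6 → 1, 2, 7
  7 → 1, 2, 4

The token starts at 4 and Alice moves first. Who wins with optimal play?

Track states (vertex, player-to-move).
A0 = {(5,Alice), (5,Bob)}
A1: add {(3,Alice)}.
A2 = A1; e.g. (1,Alice) stays out. (4,Alice) never enters ⇒ Bob avoids the target.

Bob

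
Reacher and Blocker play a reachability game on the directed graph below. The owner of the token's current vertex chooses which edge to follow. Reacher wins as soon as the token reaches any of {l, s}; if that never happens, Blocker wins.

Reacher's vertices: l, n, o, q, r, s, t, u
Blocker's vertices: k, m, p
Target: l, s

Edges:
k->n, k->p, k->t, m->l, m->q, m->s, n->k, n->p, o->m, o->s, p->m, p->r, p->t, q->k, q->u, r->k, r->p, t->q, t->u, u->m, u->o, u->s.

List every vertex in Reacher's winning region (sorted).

l, m, o, q, s, t, u

A0 = {l, s}
A1: add {o, u} — o (Reacher) has o→s; u (Reacher) has u→s.
A2: add {q, t} — q (Reacher) has q→u; t (Reacher) has t→u.
A3: add {m} — m (Blocker): all of {l, q, s} already in.
A4 = A3; e.g. k (Blocker) can still go to n. Fixed point.
Reacher's winning region = {l, m, o, q, s, t, u}.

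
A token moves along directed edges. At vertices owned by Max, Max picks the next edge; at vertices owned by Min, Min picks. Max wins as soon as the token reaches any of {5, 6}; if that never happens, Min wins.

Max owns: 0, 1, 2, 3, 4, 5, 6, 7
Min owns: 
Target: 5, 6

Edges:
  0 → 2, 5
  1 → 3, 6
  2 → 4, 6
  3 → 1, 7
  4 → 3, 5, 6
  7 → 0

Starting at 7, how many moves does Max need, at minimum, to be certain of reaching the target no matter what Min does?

A0 = {5, 6}
A1: add {0, 1, 2, 4} — 0 (Max) has 0→5; 1 (Max) has 1→6; 2 (Max) has 2→6; 4 (Max) has 4→5.
A2: add {3, 7} — 3 (Max) has 3→1; 7 (Max) has 7→0.
A2 = all vertices. Fixed point.
7 enters the attractor at level 2, so Max can force the target in 2 moves from there.

2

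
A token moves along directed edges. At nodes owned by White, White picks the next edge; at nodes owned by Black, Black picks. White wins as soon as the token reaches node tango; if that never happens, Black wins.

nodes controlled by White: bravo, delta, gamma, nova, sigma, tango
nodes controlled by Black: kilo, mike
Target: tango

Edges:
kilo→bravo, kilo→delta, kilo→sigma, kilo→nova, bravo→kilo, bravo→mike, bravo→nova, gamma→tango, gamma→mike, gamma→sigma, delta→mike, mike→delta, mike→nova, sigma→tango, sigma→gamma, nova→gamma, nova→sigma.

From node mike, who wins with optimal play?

Black

A0 = {tango}
A1: add {gamma, sigma} — gamma (White) has gamma→tango; sigma (White) has sigma→tango.
A2: add {nova} — nova (White) has nova→gamma.
A3: add {bravo} — bravo (White) has bravo→nova.
A4 = A3; e.g. kilo (Black) can still go to delta. Fixed point.
mike never enters the attractor, so Black can avoid the target forever.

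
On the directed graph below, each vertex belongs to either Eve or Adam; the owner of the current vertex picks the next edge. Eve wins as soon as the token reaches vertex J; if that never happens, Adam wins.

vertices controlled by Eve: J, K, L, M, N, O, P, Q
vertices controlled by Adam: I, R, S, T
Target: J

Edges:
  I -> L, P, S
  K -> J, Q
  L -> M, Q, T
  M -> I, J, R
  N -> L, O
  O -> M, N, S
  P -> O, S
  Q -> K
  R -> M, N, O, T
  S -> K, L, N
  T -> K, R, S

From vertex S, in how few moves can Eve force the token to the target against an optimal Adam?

4

A0 = {J}
A1: add {K, M} — K (Eve) has K→J; M (Eve) has M→J.
A2: add {L, O, Q} — L (Eve) has L→M; O (Eve) has O→M; Q (Eve) has Q→K.
A3: add {N, P} — N (Eve) has N→L; P (Eve) has P→O.
A4: add {S} — S (Adam): all of {K, L, N} already in.
S enters the attractor at level 4, so Eve can force the target in 4 moves from there.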